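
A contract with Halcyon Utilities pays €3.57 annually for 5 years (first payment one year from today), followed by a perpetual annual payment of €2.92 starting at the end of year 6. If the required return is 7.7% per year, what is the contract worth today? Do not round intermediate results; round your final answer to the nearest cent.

PV of 5-year annuity: €3.57 × [1 − (1+0.077)^−5] / 0.077 = 14.36739
Perpetuity value at year 5: €2.92 / 0.077 = 37.92208
PV of perpetuity: 37.92208 / (1+0.077)^5 = 26.17060
Total PV = 14.36739 + 26.17060 = 40.53799

€40.54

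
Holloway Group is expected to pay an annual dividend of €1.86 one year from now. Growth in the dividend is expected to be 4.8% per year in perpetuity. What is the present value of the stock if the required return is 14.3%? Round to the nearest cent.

Growing perpetuity: P = D₁ / (r − g) = €1.8600 / (0.143 − 0.048) = €19.58

€19.58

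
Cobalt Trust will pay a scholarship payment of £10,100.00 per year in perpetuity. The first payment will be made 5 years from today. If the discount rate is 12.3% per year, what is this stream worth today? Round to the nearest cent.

£51629.42

Value at end of year 4: C / r = £10,100.00 / 0.123 = £82,113.8211
Discount to today: PV = £82,113.8211 / (1 + 0.123)^4 = £82,113.8211 / 1.590446 = £51,629.42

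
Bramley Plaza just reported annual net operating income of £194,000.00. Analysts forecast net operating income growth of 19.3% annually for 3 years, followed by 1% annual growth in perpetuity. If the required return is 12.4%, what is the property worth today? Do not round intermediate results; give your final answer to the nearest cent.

D_1 = 231442.00000
D_2 = 276110.30600
D_3 = 329399.59506
Terminal value at year 3: TV = D_3×(1+g_2)/(r−g_2) = 332693.59101/0.114 = 2918364.83341
P_0 = D_1/(1+r)^1 + D_2/(1+r)^2 + D_3/(1+r)^3 + TV/(1+r)^3
    = 205909.25267 + 218549.58935 + 231965.88977 + 2055136.39181 = 2711561.12360

£2711561.12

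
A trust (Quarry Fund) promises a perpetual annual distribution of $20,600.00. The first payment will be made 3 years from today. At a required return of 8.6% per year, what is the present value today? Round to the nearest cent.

Value at end of year 2: C / r = $20,600.00 / 0.086 = $239,534.8837
Discount to today: PV = $239,534.8837 / (1 + 0.086)^2 = $239,534.8837 / 1.179396 = $203,099.62

$203099.62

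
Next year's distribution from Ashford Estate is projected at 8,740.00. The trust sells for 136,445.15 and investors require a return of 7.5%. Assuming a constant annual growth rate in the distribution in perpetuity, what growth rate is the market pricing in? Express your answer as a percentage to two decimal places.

P = D₁/(r−g) ⇒ g = r − D₁/P = 0.075 − 8,740.00/136,445.15 = 0.010945

1.09%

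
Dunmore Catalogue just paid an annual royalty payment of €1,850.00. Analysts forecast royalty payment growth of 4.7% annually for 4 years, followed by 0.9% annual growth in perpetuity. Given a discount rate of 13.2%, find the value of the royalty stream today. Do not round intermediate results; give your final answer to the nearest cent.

D_1 = 1936.95000
D_2 = 2027.98665
D_3 = 2123.30202
D_4 = 2223.09722
Terminal value at year 4: TV = D_4×(1+g_2)/(r−g_2) = 2243.10509/0.123 = 18236.62677
P_0 = D_1/(1+r)^1 + D_2/(1+r)^2 + D_3/(1+r)^3 + D_4/(1+r)^4 + TV/(1+r)^4
    = 1711.08657 + 1582.60392 + 1463.76882 + 1353.85685 + 11106.02898 = 17217.34516

€17217.35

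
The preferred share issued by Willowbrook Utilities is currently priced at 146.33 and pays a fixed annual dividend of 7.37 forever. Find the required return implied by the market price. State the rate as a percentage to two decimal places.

5.04%

P = C/r ⇒ r = C/P = 7.37/146.33 = 0.050366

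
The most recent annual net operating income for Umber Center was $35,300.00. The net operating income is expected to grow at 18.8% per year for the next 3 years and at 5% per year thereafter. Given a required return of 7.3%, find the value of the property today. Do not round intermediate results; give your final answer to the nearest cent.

$2317454.35

D_1 = 41936.40000
D_2 = 49820.44320
D_3 = 59186.68652
Terminal value at year 3: TV = D_3×(1+g_2)/(r−g_2) = 62146.02085/0.023 = 2702000.90642
P_0 = D_1/(1+r)^1 + D_2/(1+r)^2 + D_3/(1+r)^3 + TV/(1+r)^3
    = 39083.31780 + 43272.11701 + 47909.85555 + 2187189.05761 = 2317454.34797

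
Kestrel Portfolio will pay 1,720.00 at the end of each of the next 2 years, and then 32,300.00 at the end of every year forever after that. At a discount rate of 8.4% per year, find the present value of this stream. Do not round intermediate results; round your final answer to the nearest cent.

330289.19

PV of 2-year annuity: 1,720.00 × [1 − (1+0.084)^−2] / 0.084 = 3050.47589
Perpetuity value at year 2: 32,300.00 / 0.084 = 384523.80952
PV of perpetuity: 384523.80952 / (1+0.084)^2 = 327238.70992
Total PV = 3050.47589 + 327238.70992 = 330289.18581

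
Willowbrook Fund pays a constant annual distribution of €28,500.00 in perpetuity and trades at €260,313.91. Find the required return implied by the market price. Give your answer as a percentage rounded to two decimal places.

10.95%

P = C/r ⇒ r = C/P = €28,500.00/€260,313.91 = 0.109483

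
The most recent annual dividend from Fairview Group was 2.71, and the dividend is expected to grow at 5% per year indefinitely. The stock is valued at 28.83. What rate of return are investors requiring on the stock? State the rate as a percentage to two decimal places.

D₁ = 2.71 × 1.05 = 2.8455
P = D₁/(r − g) ⇒ r = D₁/P + g = 2.8455/28.83 + 0.05 = 0.098699 + 0.05 = 0.148699

14.87%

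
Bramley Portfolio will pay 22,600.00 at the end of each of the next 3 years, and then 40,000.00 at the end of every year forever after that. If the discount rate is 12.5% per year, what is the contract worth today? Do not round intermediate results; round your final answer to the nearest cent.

278564.61

PV of 3-year annuity: 22,600.00 × [1 − (1+0.125)^−3] / 0.125 = 53818.38134
Perpetuity value at year 3: 40,000.00 / 0.125 = 320000.00000
PV of perpetuity: 320000.00000 / (1+0.125)^3 = 224746.22771
Total PV = 53818.38134 + 224746.22771 = 278564.60905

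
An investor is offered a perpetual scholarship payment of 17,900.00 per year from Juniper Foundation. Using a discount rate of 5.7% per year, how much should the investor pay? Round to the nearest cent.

314035.09

Level perpetuity: PV = C / r = 17,900.00 / 0.057 = 314,035.09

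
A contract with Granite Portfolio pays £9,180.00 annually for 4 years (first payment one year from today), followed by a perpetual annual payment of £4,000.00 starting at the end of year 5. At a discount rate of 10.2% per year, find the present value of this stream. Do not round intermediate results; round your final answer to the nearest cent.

£55564.75

PV of 4-year annuity: £9,180.00 × [1 − (1+0.102)^−4] / 0.102 = 28973.82763
Perpetuity value at year 4: £4,000.00 / 0.102 = 39215.68627
PV of perpetuity: 39215.68627 / (1+0.102)^4 = 26590.92478
Total PV = 28973.82763 + 26590.92478 = 55564.75241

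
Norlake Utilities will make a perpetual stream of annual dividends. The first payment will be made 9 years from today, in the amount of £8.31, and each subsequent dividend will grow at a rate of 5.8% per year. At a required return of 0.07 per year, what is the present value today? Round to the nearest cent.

£403.04

Value at end of year 8: C₁ / (r − g) = £8.31 / (0.07 − 0.058) = £692.5000
Discount to today: PV = £692.5000 / (1 + 0.07)^8 = £692.5000 / 1.718186 = £403.04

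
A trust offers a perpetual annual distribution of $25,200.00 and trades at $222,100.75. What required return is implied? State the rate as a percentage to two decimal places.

P = C/r ⇒ r = C/P = $25,200.00/$222,100.75 = 0.113462

11.35%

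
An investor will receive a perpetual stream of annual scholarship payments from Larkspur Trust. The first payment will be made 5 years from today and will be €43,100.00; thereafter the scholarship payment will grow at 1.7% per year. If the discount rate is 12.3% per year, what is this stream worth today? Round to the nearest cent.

€255653.88

Value at end of year 4: C₁ / (r − g) = €43,100.00 / (0.123 − 0.017) = €406,603.7736
Discount to today: PV = €406,603.7736 / (1 + 0.123)^4 = €406,603.7736 / 1.590446 = €255,653.88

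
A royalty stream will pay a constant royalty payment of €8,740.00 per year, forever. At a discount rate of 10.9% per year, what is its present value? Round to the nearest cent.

€80183.49

Level perpetuity: PV = C / r = €8,740.00 / 0.109 = €80,183.49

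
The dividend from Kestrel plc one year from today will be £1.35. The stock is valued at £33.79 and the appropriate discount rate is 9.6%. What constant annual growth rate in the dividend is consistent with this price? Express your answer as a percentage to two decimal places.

5.60%

P = D₁/(r−g) ⇒ g = r − D₁/P = 0.096 − £1.35/£33.79 = 0.056047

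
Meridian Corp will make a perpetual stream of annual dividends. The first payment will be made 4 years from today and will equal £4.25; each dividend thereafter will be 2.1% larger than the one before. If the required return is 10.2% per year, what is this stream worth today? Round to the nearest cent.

Value at end of year 3: C₁ / (r − g) = £4.25 / (0.102 − 0.021) = £52.4691
Discount to today: PV = £52.4691 / (1 + 0.102)^3 = £52.4691 / 1.338273 = £39.21

£39.21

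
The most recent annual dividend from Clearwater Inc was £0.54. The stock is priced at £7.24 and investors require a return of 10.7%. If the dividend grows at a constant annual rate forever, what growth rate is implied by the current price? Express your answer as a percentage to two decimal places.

P = D₀(1+g)/(r−g) ⇒ P(r−g) = D₀(1+g) ⇒ g(P+D₀) = P·r − D₀
g = (P·r − D₀)/(P + D₀) = (£7.24×0.107 − £0.54) / (£7.24 + £0.54) = 0.030165

3.02%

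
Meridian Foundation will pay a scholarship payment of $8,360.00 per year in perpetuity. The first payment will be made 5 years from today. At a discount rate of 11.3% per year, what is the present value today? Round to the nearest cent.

$48211.12

Value at end of year 4: C / r = $8,360.00 / 0.113 = $73,982.3009
Discount to today: PV = $73,982.3009 / (1 + 0.113)^4 = $73,982.3009 / 1.534549 = $48,211.12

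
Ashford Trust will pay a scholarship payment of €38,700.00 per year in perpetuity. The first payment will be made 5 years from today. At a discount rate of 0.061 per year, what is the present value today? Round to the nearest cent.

Value at end of year 4: C / r = €38,700.00 / 0.061 = €634,426.2295
Discount to today: PV = €634,426.2295 / (1 + 0.061)^4 = €634,426.2295 / 1.267248 = €500,633.14

€500633.14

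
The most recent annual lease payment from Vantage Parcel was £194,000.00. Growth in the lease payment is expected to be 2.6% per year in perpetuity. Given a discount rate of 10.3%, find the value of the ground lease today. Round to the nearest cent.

D₁ = D₀ × (1 + g) = £194,000.00 × 1.026 = £199,044.0000
Growing perpetuity: P = D₁ / (r − g) = £199,044.0000 / (0.103 − 0.026) = £2,584,987.01

£2584987.01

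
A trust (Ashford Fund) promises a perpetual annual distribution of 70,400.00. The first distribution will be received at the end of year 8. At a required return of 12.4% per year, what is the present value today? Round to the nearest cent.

250487.93

Value at end of year 7: C / r = 70,400.00 / 0.124 = 567,741.9355
Discount to today: PV = 567,741.9355 / (1 + 0.124)^7 = 567,741.9355 / 2.266544 = 250,487.93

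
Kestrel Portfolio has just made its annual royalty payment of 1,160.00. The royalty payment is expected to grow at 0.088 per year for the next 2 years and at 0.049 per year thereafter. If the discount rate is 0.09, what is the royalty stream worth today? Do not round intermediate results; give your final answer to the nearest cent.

D_1 = 1262.08000
D_2 = 1373.14304
Terminal value at year 2: TV = D_2×(1+g_2)/(r−g_2) = 1440.42705/0.041 = 35132.36705
P_0 = D_1/(1+r)^1 + D_2/(1+r)^2 + TV/(1+r)^2
    = 1157.87156 + 1155.74702 + 29570.21046 = 31883.82904

31883.83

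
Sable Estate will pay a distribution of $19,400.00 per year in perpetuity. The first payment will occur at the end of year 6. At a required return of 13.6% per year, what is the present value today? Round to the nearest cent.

Value at end of year 5: C / r = $19,400.00 / 0.136 = $142,647.0588
Discount to today: PV = $142,647.0588 / (1 + 0.136)^5 = $142,647.0588 / 1.891872 = $75,399.97

$75399.97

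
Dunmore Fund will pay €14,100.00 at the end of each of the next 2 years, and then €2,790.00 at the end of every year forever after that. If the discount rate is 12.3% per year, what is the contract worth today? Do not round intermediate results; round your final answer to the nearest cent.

€41722.32

PV of 2-year annuity: €14,100.00 × [1 − (1+0.123)^−2] / 0.123 = 23736.11264
Perpetuity value at year 2: €2,790.00 / 0.123 = 22682.92683
PV of perpetuity: 22682.92683 / (1+0.123)^2 = 17986.20667
Total PV = 23736.11264 + 17986.20667 = 41722.31931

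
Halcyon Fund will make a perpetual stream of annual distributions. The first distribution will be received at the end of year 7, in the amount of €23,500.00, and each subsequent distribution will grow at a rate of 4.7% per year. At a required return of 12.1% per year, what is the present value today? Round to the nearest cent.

Value at end of year 6: C₁ / (r − g) = €23,500.00 / (0.121 − 0.047) = €317,567.5676
Discount to today: PV = €317,567.5676 / (1 + 0.121)^6 = €317,567.5676 / 1.984420 = €160,030.39

€160030.39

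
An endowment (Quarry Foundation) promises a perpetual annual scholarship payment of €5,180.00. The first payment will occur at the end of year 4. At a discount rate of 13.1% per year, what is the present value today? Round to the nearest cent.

€27331.95

Value at end of year 3: C / r = €5,180.00 / 0.131 = €39,541.9847
Discount to today: PV = €39,541.9847 / (1 + 0.131)^3 = €39,541.9847 / 1.446731 = €27,331.95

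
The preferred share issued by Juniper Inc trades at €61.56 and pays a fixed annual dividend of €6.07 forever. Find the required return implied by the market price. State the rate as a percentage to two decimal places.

9.86%

P = C/r ⇒ r = C/P = €6.07/€61.56 = 0.098603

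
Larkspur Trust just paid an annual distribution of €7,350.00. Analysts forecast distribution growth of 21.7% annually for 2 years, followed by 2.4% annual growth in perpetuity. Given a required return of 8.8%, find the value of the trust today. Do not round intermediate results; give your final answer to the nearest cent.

€164557.69

D_1 = 8944.95000
D_2 = 10886.00415
Terminal value at year 2: TV = D_2×(1+g_2)/(r−g_2) = 11147.26825/0.064 = 174176.06640
P_0 = D_1/(1+r)^1 + D_2/(1+r)^2 + TV/(1+r)^2
    = 8221.46140 + 9196.24864 + 147139.97824 = 164557.68828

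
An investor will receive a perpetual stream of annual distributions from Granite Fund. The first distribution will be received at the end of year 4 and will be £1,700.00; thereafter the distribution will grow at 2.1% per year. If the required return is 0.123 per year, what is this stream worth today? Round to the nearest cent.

Value at end of year 3: C₁ / (r − g) = £1,700.00 / (0.123 − 0.021) = £16,666.6667
Discount to today: PV = £16,666.6667 / (1 + 0.123)^3 = £16,666.6667 / 1.416248 = £11,768.18

£11768.18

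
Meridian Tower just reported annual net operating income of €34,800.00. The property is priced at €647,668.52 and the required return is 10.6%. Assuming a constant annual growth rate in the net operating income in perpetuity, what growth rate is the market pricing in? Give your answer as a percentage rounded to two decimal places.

P = D₀(1+g)/(r−g) ⇒ P(r−g) = D₀(1+g) ⇒ g(P+D₀) = P·r − D₀
g = (P·r − D₀)/(P + D₀) = (€647,668.52×0.106 − €34,800.00) / (€647,668.52 + €34,800.00) = 0.049604

4.96%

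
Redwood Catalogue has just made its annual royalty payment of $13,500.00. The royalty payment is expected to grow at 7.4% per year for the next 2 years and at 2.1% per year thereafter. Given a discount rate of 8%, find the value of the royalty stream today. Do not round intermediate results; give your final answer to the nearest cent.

$257805.51

D_1 = 14499.00000
D_2 = 15571.92600
Terminal value at year 2: TV = D_2×(1+g_2)/(r−g_2) = 15898.93645/0.059 = 269473.49908
P_0 = D_1/(1+r)^1 + D_2/(1+r)^2 + TV/(1+r)^2
    = 13425.00000 + 13350.41667 + 231030.09181 = 257805.50847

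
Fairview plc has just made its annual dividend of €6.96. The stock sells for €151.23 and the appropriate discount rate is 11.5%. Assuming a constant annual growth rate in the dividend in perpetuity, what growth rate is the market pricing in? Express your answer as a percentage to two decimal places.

P = D₀(1+g)/(r−g) ⇒ P(r−g) = D₀(1+g) ⇒ g(P+D₀) = P·r − D₀
g = (P·r − D₀)/(P + D₀) = (€151.23×0.115 − €6.96) / (€151.23 + €6.96) = 0.065943

6.59%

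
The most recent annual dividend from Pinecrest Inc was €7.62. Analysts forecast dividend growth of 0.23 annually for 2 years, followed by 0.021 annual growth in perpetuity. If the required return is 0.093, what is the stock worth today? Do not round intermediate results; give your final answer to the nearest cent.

€155.07

D_1 = 9.37260
D_2 = 11.52830
Terminal value at year 2: TV = D_2×(1+g_2)/(r−g_2) = 11.77039/0.072 = 163.47767
P_0 = D_1/(1+r)^1 + D_2/(1+r)^2 + TV/(1+r)^2
    = 8.57511 + 9.64995 + 136.84159 = 155.06665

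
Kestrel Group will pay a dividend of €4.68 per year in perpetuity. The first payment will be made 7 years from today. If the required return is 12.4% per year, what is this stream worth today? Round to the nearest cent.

€18.72

Value at end of year 6: C / r = €4.68 / 0.124 = €37.7419
Discount to today: PV = €37.7419 / (1 + 0.124)^6 = €37.7419 / 2.016498 = €18.72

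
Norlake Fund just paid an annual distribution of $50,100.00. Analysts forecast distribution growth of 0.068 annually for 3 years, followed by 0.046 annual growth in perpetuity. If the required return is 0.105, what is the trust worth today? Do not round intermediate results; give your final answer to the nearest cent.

$942401.98

D_1 = 53506.80000
D_2 = 57145.26240
D_3 = 61031.14024
Terminal value at year 3: TV = D_3×(1+g_2)/(r−g_2) = 63838.57269/0.059 = 1082009.70668
P_0 = D_1/(1+r)^1 + D_2/(1+r)^2 + D_3/(1+r)^3 + TV/(1+r)^3
    = 48422.44344 + 46801.05845 + 45233.96419 + 801944.51767 = 942401.98376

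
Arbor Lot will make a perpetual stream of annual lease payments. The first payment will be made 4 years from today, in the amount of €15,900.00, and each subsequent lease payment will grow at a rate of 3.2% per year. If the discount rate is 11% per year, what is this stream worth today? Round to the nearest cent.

Value at end of year 3: C₁ / (r − g) = €15,900.00 / (0.11 − 0.032) = €203,846.1538
Discount to today: PV = €203,846.1538 / (1 + 0.11)^3 = €203,846.1538 / 1.367631 = €149,050.55

€149050.55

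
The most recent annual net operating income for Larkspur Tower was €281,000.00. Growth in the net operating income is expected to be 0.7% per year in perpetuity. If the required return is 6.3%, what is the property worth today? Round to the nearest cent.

D₁ = D₀ × (1 + g) = €281,000.00 × 1.007 = €282,967.0000
Growing perpetuity: P = D₁ / (r − g) = €282,967.0000 / (0.063 − 0.007) = €5,052,982.14

€5052982.14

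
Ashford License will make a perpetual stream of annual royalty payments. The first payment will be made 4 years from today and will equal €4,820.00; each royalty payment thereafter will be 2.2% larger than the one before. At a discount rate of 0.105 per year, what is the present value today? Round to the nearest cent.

€43040.98

Value at end of year 3: C₁ / (r − g) = €4,820.00 / (0.105 − 0.022) = €58,072.2892
Discount to today: PV = €58,072.2892 / (1 + 0.105)^3 = €58,072.2892 / 1.349233 = €43,040.98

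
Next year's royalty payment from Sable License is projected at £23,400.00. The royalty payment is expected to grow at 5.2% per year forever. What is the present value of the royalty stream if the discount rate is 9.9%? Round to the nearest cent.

£497872.34

Growing perpetuity: P = D₁ / (r − g) = £23,400.0000 / (0.099 − 0.052) = £497,872.34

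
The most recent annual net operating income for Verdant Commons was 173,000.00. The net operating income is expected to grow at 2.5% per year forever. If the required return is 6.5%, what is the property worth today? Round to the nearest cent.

4433125.00

D₁ = D₀ × (1 + g) = 173,000.00 × 1.025 = 177,325.0000
Growing perpetuity: P = D₁ / (r − g) = 177,325.0000 / (0.065 − 0.025) = 4,433,125.00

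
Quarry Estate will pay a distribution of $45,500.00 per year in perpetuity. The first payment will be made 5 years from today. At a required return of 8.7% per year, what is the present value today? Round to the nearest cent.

Value at end of year 4: C / r = $45,500.00 / 0.087 = $522,988.5057
Discount to today: PV = $522,988.5057 / (1 + 0.087)^4 = $522,988.5057 / 1.396105 = $374,605.34

$374605.34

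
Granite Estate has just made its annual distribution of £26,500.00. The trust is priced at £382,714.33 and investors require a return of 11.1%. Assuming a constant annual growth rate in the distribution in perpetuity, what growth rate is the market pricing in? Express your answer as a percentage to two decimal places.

P = D₀(1+g)/(r−g) ⇒ P(r−g) = D₀(1+g) ⇒ g(P+D₀) = P·r − D₀
g = (P·r − D₀)/(P + D₀) = (£382,714.33×0.111 − £26,500.00) / (£382,714.33 + £26,500.00) = 0.039054

3.91%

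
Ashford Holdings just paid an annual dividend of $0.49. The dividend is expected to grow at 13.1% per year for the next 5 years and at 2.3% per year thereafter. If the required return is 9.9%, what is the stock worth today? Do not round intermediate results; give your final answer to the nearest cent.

D_1 = 0.55419
D_2 = 0.62679
D_3 = 0.70890
D_4 = 0.80176
D_5 = 0.90679
Terminal value at year 5: TV = D_5×(1+g_2)/(r−g_2) = 0.92765/0.076 = 12.20594
P_0 = D_1/(1+r)^1 + D_2/(1+r)^2 + D_3/(1+r)^3 + D_4/(1+r)^4 + D_5/(1+r)^5 + TV/(1+r)^5
    = 0.50427 + 0.51895 + 0.53406 + 0.54961 + 0.56561 + 7.61347 = 10.28598

$10.29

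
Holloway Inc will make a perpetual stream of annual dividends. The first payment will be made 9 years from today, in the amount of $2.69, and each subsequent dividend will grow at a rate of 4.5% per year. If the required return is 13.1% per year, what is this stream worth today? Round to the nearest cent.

$11.68

Value at end of year 8: C₁ / (r − g) = $2.69 / (0.131 − 0.045) = $31.2791
Discount to today: PV = $31.2791 / (1 + 0.131)^8 = $31.2791 / 2.677323 = $11.68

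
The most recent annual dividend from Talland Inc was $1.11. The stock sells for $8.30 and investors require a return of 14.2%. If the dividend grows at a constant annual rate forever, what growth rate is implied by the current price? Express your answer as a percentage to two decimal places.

0.73%

P = D₀(1+g)/(r−g) ⇒ P(r−g) = D₀(1+g) ⇒ g(P+D₀) = P·r − D₀
g = (P·r − D₀)/(P + D₀) = ($8.30×0.142 − $1.11) / ($8.30 + $1.11) = 0.007290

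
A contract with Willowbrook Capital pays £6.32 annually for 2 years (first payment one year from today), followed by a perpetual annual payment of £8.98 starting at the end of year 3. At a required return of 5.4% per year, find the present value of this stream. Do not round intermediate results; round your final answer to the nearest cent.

PV of 2-year annuity: £6.32 × [1 − (1+0.054)^−2] / 0.054 = 11.68520
Perpetuity value at year 2: £8.98 / 0.054 = 166.29630
PV of perpetuity: 166.29630 / (1+0.054)^2 = 149.69295
Total PV = 11.68520 + 149.69295 = 161.37816

£161.38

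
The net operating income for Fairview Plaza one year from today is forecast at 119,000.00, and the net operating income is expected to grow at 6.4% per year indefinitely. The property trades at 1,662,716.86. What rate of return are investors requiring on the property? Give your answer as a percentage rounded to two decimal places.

13.56%

P = D₁/(r − g) ⇒ r = D₁/P + g = 119,000.0000/1,662,716.86 + 0.064 = 0.071570 + 0.064 = 0.135570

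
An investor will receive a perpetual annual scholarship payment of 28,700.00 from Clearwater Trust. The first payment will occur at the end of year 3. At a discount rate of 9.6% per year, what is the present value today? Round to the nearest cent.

248879.75

Value at end of year 2: C / r = 28,700.00 / 0.096 = 298,958.3333
Discount to today: PV = 298,958.3333 / (1 + 0.096)^2 = 298,958.3333 / 1.201216 = 248,879.75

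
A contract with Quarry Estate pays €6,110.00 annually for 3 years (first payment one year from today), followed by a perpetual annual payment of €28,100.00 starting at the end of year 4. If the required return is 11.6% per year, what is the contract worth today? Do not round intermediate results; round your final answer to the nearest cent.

€189059.94

PV of 3-year annuity: €6,110.00 × [1 − (1+0.116)^−3] / 0.116 = 14776.65240
Perpetuity value at year 3: €28,100.00 / 0.116 = 242241.37931
PV of perpetuity: 242241.37931 / (1+0.116)^3 = 174283.28888
Total PV = 14776.65240 + 174283.28888 = 189059.94129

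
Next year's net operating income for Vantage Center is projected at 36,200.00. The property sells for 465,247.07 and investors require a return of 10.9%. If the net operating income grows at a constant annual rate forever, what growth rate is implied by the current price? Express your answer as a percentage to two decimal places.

3.12%

P = D₁/(r−g) ⇒ g = r − D₁/P = 0.109 − 36,200.00/465,247.07 = 0.031192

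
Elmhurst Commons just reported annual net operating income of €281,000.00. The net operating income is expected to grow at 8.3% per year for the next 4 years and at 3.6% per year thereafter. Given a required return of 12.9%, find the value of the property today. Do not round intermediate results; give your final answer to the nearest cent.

€3664539.43

D_1 = 304323.00000
D_2 = 329581.80900
D_3 = 356937.09915
D_4 = 386562.87838
Terminal value at year 4: TV = D_4×(1+g_2)/(r−g_2) = 400479.14200/0.093 = 4306227.33331
P_0 = D_1/(1+r)^1 + D_2/(1+r)^2 + D_3/(1+r)^3 + D_4/(1+r)^4 + TV/(1+r)^4
    = 269550.93003 + 258568.34120 + 248033.22721 + 237927.35613 + 2650459.58012 = 3664539.43470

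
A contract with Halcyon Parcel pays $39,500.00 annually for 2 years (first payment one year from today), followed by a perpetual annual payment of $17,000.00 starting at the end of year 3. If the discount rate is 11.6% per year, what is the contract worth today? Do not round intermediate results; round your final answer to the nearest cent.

PV of 2-year annuity: $39,500.00 × [1 − (1+0.116)^−2] / 0.116 = 67109.55666
Perpetuity value at year 2: $17,000.00 / 0.116 = 146551.72414
PV of perpetuity: 146551.72414 / (1+0.116)^2 = 117669.13013
Total PV = 67109.55666 + 117669.13013 = 184778.68679

$184778.69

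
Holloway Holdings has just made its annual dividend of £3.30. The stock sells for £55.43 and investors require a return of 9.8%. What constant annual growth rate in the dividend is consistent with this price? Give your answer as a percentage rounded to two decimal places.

P = D₀(1+g)/(r−g) ⇒ P(r−g) = D₀(1+g) ⇒ g(P+D₀) = P·r − D₀
g = (P·r − D₀)/(P + D₀) = (£55.43×0.098 − £3.30) / (£55.43 + £3.30) = 0.036304

3.63%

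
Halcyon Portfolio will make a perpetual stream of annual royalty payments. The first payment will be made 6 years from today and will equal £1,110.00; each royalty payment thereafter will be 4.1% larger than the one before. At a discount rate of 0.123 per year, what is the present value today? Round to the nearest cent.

Value at end of year 5: C₁ / (r − g) = £1,110.00 / (0.123 − 0.041) = £13,536.5854
Discount to today: PV = £13,536.5854 / (1 + 0.123)^5 = £13,536.5854 / 1.786071 = £7,578.97

£7578.97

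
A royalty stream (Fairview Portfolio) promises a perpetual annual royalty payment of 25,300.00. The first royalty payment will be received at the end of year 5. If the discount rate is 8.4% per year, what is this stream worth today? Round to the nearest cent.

Value at end of year 4: C / r = 25,300.00 / 0.084 = 301,190.4762
Discount to today: PV = 301,190.4762 / (1 + 0.084)^4 = 301,190.4762 / 1.380757 = 218,134.37

218134.37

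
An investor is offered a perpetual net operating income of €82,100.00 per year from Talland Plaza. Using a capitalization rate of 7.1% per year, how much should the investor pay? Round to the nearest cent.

€1156338.03

Level perpetuity: PV = C / r = €82,100.00 / 0.071 = €1,156,338.03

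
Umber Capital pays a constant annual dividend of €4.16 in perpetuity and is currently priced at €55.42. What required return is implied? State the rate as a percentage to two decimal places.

7.51%

P = C/r ⇒ r = C/P = €4.16/€55.42 = 0.075063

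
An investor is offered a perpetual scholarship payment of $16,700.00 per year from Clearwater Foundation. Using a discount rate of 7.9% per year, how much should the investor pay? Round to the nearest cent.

Level perpetuity: PV = C / r = $16,700.00 / 0.079 = $211,392.41

$211392.41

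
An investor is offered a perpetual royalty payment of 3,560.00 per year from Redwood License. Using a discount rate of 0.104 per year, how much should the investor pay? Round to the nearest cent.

Level perpetuity: PV = C / r = 3,560.00 / 0.104 = 34,230.77

34230.77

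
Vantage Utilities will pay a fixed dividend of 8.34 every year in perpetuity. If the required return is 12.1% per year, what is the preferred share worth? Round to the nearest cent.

Level perpetuity: PV = C / r = 8.34 / 0.121 = 68.93

68.93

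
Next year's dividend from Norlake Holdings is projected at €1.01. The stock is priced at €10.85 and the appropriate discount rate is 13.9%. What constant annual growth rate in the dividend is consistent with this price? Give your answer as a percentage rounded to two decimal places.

4.59%

P = D₁/(r−g) ⇒ g = r − D₁/P = 0.139 − €1.01/€10.85 = 0.045912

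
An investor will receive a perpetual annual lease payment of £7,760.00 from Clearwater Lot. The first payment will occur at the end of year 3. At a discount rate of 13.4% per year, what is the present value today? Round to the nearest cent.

£45032.99

Value at end of year 2: C / r = £7,760.00 / 0.134 = £57,910.4478
Discount to today: PV = £57,910.4478 / (1 + 0.134)^2 = £57,910.4478 / 1.285956 = £45,032.99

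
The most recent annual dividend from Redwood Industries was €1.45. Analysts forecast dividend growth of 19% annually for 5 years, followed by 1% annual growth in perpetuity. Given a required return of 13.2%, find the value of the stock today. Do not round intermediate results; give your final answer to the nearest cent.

€23.85

D_1 = 1.72550
D_2 = 2.05335
D_3 = 2.44348
D_4 = 2.90774
D_5 = 3.46021
Terminal value at year 5: TV = D_5×(1+g_2)/(r−g_2) = 3.49481/0.122 = 28.64602
P_0 = D_1/(1+r)^1 + D_2/(1+r)^2 + D_3/(1+r)^3 + D_4/(1+r)^4 + D_5/(1+r)^5 + TV/(1+r)^5
    = 1.52429 + 1.60239 + 1.68449 + 1.77080 + 1.86153 + 15.41105 = 23.85457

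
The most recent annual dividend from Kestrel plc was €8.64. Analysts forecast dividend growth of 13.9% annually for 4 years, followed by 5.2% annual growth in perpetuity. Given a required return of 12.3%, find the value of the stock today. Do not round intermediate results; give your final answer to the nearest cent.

€171.28

D_1 = 9.84096
D_2 = 11.20885
D_3 = 12.76688
D_4 = 14.54148
Terminal value at year 4: TV = D_4×(1+g_2)/(r−g_2) = 15.29764/0.071 = 215.45969
P_0 = D_1/(1+r)^1 + D_2/(1+r)^2 + D_3/(1+r)^3 + D_4/(1+r)^4 + TV/(1+r)^4
    = 8.76310 + 8.88795 + 9.01458 + 9.14302 + 135.47121 = 171.27986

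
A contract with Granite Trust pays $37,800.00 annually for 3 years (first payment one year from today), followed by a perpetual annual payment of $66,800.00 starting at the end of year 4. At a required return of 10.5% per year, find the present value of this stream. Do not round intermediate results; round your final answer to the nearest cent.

$564701.90

PV of 3-year annuity: $37,800.00 × [1 − (1+0.105)^−3] / 0.105 = 93181.66688
Perpetuity value at year 3: $66,800.00 / 0.105 = 636190.47619
PV of perpetuity: 636190.47619 / (1+0.105)^3 = 471520.22891
Total PV = 93181.66688 + 471520.22891 = 564701.89578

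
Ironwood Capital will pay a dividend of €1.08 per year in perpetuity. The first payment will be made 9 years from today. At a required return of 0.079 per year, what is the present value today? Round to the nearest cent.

Value at end of year 8: C / r = €1.08 / 0.079 = €13.6709
Discount to today: PV = €13.6709 / (1 + 0.079)^8 = €13.6709 / 1.837264 = €7.44

€7.44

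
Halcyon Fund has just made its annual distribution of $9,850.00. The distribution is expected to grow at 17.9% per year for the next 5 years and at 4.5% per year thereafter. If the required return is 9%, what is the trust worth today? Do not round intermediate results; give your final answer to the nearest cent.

$401380.33

D_1 = 11613.15000
D_2 = 13691.90385
D_3 = 16142.75464
D_4 = 19032.30772
D_5 = 22439.09080
Terminal value at year 5: TV = D_5×(1+g_2)/(r−g_2) = 23448.84989/0.045 = 521085.55305
P_0 = D_1/(1+r)^1 + D_2/(1+r)^2 + D_3/(1+r)^3 + D_4/(1+r)^4 + D_5/(1+r)^5 + TV/(1+r)^5
    = 10654.26606 + 11524.20154 + 12465.16846 + 13482.96661 + 14583.86939 + 338669.85588 = 401380.32793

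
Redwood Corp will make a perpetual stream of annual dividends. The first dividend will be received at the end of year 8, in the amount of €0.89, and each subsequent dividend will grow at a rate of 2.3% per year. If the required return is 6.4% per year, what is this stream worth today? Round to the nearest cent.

€14.06

Value at end of year 7: C₁ / (r − g) = €0.89 / (0.064 − 0.023) = €21.7073
Discount to today: PV = €21.7073 / (1 + 0.064)^7 = €21.7073 / 1.543801 = €14.06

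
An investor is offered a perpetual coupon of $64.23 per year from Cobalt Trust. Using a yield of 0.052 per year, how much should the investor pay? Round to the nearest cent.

Level perpetuity: PV = C / r = $64.23 / 0.052 = $1,235.19

$1235.19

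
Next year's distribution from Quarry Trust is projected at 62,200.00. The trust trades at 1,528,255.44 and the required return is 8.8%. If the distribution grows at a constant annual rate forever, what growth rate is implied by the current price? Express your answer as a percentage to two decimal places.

4.73%

P = D₁/(r−g) ⇒ g = r − D₁/P = 0.088 − 62,200.00/1,528,255.44 = 0.047300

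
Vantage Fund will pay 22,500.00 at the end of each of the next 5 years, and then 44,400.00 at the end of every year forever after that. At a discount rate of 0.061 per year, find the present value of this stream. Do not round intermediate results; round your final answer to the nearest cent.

635868.50

PV of 5-year annuity: 22,500.00 × [1 − (1+0.061)^−5] / 0.061 = 94520.90504
Perpetuity value at year 5: 44,400.00 / 0.061 = 727868.85246
PV of perpetuity: 727868.85246 / (1+0.061)^5 = 541347.59984
Total PV = 94520.90504 + 541347.59984 = 635868.50488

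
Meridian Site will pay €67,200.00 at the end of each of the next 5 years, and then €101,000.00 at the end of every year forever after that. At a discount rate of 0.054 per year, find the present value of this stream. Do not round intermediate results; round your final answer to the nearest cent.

PV of 5-year annuity: €67,200.00 × [1 − (1+0.054)^−5] / 0.054 = 287751.74723
Perpetuity value at year 5: €101,000.00 / 0.054 = 1870370.37037
PV of perpetuity: 1870370.37037 / (1+0.054)^5 = 1437886.34552
Total PV = 287751.74723 + 1437886.34552 = 1725638.09275

€1725638.09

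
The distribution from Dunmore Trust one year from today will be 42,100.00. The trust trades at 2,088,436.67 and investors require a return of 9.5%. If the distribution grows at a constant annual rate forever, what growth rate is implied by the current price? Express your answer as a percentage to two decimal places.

7.48%

P = D₁/(r−g) ⇒ g = r − D₁/P = 0.095 − 42,100.00/2,088,436.67 = 0.074841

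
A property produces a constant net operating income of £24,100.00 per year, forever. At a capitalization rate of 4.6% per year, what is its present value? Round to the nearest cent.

Level perpetuity: PV = C / r = £24,100.00 / 0.046 = £523,913.04

£523913.04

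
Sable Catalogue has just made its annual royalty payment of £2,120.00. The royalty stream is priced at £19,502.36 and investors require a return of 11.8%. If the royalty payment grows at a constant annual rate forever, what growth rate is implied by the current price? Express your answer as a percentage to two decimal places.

0.84%

P = D₀(1+g)/(r−g) ⇒ P(r−g) = D₀(1+g) ⇒ g(P+D₀) = P·r − D₀
g = (P·r − D₀)/(P + D₀) = (£19,502.36×0.118 − £2,120.00) / (£19,502.36 + £2,120.00) = 0.008384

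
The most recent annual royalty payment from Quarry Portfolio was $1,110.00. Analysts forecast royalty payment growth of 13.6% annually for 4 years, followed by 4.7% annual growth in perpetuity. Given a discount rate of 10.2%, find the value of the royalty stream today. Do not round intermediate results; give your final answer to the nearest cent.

D_1 = 1260.96000
D_2 = 1432.45056
D_3 = 1627.26384
D_4 = 1848.57172
Terminal value at year 4: TV = D_4×(1+g_2)/(r−g_2) = 1935.45459/0.055 = 35190.08343
P_0 = D_1/(1+r)^1 + D_2/(1+r)^2 + D_3/(1+r)^3 + D_4/(1+r)^4 + TV/(1+r)^4
    = 1144.24682 + 1179.55026 + 1215.94292 + 1253.45840 + 23861.28997 = 28654.48838

$28654.49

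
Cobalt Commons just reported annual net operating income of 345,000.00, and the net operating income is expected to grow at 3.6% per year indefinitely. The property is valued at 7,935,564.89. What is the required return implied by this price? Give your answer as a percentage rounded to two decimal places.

8.10%

D₁ = 345,000.00 × 1.036 = 357,420.0000
P = D₁/(r − g) ⇒ r = D₁/P + g = 357,420.0000/7,935,564.89 + 0.036 = 0.045040 + 0.036 = 0.081040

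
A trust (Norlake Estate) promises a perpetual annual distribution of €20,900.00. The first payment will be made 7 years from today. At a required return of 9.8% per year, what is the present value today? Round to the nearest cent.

€121704.37

Value at end of year 6: C / r = €20,900.00 / 0.098 = €213,265.3061
Discount to today: PV = €213,265.3061 / (1 + 0.098)^6 = €213,265.3061 / 1.752323 = €121,704.37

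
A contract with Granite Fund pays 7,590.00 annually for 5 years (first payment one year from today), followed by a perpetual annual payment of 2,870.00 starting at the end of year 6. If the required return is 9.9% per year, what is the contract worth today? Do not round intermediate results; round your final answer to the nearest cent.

46928.22

PV of 5-year annuity: 7,590.00 × [1 − (1+0.099)^−5] / 0.099 = 28845.72551
Perpetuity value at year 5: 2,870.00 / 0.099 = 28989.89899
PV of perpetuity: 28989.89899 / (1+0.099)^5 = 18082.49027
Total PV = 28845.72551 + 18082.49027 = 46928.21577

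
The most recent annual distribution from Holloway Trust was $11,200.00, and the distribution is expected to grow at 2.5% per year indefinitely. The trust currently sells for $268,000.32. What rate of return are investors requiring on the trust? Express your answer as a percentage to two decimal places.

D₁ = $11,200.00 × 1.025 = $11,480.0000
P = D₁/(r − g) ⇒ r = D₁/P + g = $11,480.0000/$268,000.32 + 0.025 = 0.042836 + 0.025 = 0.067836

6.78%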